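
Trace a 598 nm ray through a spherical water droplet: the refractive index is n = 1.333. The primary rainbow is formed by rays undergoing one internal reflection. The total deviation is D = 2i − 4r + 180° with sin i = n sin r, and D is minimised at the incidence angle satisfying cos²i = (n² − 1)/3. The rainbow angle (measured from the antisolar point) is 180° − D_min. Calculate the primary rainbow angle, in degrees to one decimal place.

42.1°

cos²i = (1.77689 − 1)/3 = 0.25896; i = arccos(0.50888) = 59.410°.
sin r = sin 59.410°/1.333 = 0.64579; r = 40.225°.
D_min = 2·59.410° − 4·40.225° + 180° = 137.922°.
Rainbow angle = 180° − D_min = 42.078°.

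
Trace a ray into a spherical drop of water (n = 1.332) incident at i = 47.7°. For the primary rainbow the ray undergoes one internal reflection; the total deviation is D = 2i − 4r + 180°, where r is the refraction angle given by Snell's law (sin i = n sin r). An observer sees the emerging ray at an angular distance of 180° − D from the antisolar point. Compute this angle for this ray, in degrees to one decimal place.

sin r = sin 47.7° / 1.332 = 0.7396/1.332 = 0.5553; r = 33.73°.
D = 2·47.7° − 4·33.73° + 180° = 95.40° − 134.92° + 180° = 140.48°.
Angle from antisolar point = 180° − D = 39.52°.

39.5°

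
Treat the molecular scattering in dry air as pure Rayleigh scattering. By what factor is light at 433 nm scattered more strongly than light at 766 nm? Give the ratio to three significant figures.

Rayleigh scattering ∝ λ⁻⁴, so the ratio of coefficients is the inverse fourth power of the wavelength ratio.
σ(433)/σ(766) = (766/433)⁴ = (1.7691)⁴ = 9.794.

9.79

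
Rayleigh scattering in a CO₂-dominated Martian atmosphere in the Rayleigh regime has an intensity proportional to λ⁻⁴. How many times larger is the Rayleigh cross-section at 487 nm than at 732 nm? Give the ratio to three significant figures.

Rayleigh scattering ∝ λ⁻⁴, so the ratio of coefficients is the inverse fourth power of the wavelength ratio.
σ(487)/σ(732) = (732/487)⁴ = (1.5031)⁴ = 5.104.

5.10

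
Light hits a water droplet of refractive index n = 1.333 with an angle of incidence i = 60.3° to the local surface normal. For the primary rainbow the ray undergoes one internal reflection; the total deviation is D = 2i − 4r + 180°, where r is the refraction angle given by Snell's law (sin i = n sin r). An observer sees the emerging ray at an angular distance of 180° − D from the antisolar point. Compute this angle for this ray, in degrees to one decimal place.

sin r = sin 60.3° / 1.333 = 0.8686/1.333 = 0.6516; r = 40.67°.
D = 2·60.3° − 4·40.67° + 180° = 120.60° − 162.66° + 180° = 137.94°.
Angle from antisolar point = 180° − D = 42.06°.

42.1°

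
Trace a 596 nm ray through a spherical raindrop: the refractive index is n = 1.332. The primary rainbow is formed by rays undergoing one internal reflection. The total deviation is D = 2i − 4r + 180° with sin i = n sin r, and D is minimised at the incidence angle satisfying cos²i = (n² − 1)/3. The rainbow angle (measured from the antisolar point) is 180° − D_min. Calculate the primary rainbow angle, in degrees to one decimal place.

42.2°

cos²i = (1.77422 − 1)/3 = 0.25807; i = arccos(0.50801) = 59.469°.
sin r = sin 59.469°/1.332 = 0.64666; r = 40.290°.
D_min = 2·59.469° − 4·40.290° + 180° = 137.776°.
Rainbow angle = 180° − D_min = 42.224°.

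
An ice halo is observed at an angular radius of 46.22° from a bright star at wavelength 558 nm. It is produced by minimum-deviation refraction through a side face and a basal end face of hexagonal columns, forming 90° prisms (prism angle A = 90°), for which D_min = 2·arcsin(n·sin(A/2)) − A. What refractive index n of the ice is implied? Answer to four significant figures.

1.312

Rearranging: n = sin((D_min + A)/2) / sin(A/2).
(D_min + A)/2 = (46.22° + 90°)/2 = 68.110°.
n = sin 68.110° / sin 45° = 0.9279 / 0.7071 = 1.3123.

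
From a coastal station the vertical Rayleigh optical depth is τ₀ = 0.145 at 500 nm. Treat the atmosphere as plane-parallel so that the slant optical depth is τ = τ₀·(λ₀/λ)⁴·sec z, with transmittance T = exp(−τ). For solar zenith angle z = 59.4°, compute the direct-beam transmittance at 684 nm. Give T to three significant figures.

0.922

sec 59.4° = 1.9645.
τ = 0.145 × (500/684)⁴ × 1.9645 = 0.145 × 0.2855 × 1.9645 = 0.0813.
T = exp(−0.0813) = 0.9219.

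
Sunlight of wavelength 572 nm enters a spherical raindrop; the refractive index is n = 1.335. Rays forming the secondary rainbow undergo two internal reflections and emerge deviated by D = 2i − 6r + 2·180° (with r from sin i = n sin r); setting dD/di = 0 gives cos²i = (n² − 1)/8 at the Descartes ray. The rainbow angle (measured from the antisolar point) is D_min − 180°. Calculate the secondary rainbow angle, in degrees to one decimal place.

51.4°

cos²i = (1.78222 − 1)/8 = 0.09778; i = arccos(0.31269) = 71.778°.
sin r = sin 71.778°/1.335 = 0.71150; r = 45.357°.
D_min = 2·71.778° − 6·45.357° + 360° = 231.414°.
Rainbow angle = D_min − 180° = 51.414°.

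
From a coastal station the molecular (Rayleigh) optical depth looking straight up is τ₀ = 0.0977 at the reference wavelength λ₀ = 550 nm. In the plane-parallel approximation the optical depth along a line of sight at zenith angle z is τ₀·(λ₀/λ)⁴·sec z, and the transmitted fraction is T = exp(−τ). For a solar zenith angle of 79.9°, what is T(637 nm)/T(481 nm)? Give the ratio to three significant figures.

1.90

Airmass: sec 79.9° = 5.7023.
τ(637 nm) = 0.0977 × (550/637)⁴ × 5.7023 = 0.0977 × 0.5558 × 5.7023 = 0.3096.
τ(481 nm) = 0.0977 × (550/481)⁴ × 5.7023 = 0.0977 × 1.7095 × 5.7023 = 0.9524.
T(637)/T(481) = exp(τ_B − τ_A) = exp(0.6428) = 1.9017.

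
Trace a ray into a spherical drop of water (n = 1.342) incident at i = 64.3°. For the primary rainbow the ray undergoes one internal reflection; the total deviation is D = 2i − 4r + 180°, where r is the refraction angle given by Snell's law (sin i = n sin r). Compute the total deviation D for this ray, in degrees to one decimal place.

139.9°

sin r = sin 64.3° / 1.342 = 0.9011/1.342 = 0.6714; r = 42.18°.
D = 2·64.3° − 4·42.18° + 180° = 128.60° − 168.71° + 180° = 139.89°.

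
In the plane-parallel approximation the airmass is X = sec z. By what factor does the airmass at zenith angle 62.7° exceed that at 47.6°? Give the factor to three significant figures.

1.47

X(62.7°)/X(47.6°) = sec 62.7° / sec 47.6° = cos 47.6° / cos 62.7° = 0.6743/0.4586 = 1.4702.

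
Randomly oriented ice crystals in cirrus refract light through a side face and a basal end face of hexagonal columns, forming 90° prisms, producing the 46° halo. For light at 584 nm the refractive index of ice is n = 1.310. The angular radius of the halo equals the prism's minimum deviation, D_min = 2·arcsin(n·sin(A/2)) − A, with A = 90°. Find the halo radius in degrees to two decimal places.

45.73°

n·sin(A/2) = 1.310 × sin 45° = 1.310 × 0.7071 = 0.9263.
D_min = 2·arcsin(0.9263) − 90° = 2 × 67.867° − 90° = 45.733°.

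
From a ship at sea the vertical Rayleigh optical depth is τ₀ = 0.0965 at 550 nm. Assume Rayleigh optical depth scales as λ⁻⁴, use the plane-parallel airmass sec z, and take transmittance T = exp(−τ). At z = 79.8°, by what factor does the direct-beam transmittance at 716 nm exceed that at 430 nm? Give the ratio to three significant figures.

Airmass: sec 79.8° = 5.6470.
τ(716 nm) = 0.0965 × (550/716)⁴ × 5.6470 = 0.0965 × 0.3482 × 5.6470 = 0.1897.
τ(430 nm) = 0.0965 × (550/430)⁴ × 5.6470 = 0.0965 × 2.6766 × 5.6470 = 1.4586.
T(716)/T(430) = exp(τ_B − τ_A) = exp(1.2688) = 3.5567.

3.56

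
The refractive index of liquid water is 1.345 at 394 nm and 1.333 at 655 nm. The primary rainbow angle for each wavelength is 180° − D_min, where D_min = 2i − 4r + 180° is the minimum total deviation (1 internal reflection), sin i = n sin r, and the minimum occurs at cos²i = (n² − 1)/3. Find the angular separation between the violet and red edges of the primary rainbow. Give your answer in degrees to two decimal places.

At 394 nm (n = 1.345): cos²i = 0.26967 → i = 58.715°, r = 39.448°, D_min = 139.635°, rainbow angle = 40.365°.
At 655 nm (n = 1.333): cos²i = 0.25896 → i = 59.410°, r = 40.225°, D_min = 137.922°, rainbow angle = 42.078°.
Angular width = |40.365° − 42.078°| = 1.713°.

1.71°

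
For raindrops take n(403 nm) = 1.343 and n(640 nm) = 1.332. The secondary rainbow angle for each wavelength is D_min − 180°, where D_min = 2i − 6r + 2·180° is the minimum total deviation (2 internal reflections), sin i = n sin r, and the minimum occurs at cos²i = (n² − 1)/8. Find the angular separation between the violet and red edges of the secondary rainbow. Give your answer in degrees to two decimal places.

2.85°

At 403 nm (n = 1.343): cos²i = 0.10046 → i = 71.522°, r = 44.928°, D_min = 233.478°, rainbow angle = 53.478°.
At 640 nm (n = 1.332): cos²i = 0.09678 → i = 71.875°, r = 45.520°, D_min = 230.628°, rainbow angle = 50.628°.
Angular width = |53.478° − 50.628°| = 2.849°.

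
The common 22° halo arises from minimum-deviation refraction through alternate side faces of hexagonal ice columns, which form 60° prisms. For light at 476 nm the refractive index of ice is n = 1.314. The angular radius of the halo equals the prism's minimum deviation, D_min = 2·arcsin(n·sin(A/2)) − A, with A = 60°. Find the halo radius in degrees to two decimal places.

22.14°

n·sin(A/2) = 1.314 × sin 30° = 1.314 × 0.5000 = 0.6570.
D_min = 2·arcsin(0.6570) − 60° = 2 × 41.071° − 60° = 22.143°.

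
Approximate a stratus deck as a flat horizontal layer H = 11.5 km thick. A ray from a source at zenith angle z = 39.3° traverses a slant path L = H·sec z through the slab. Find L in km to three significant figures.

sec z = 1/cos 39.3° = 1.2923.
L = 11.5 × 1.2923 = 14.861 km.

14.9 km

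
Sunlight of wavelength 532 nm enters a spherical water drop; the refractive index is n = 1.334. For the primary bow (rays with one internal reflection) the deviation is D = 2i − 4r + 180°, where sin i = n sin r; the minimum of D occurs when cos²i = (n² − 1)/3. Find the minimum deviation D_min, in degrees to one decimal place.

138.1°

cos²i = (1.77956 − 1)/3 = 0.25985; i = arccos(0.50976) = 59.352°.
sin r = sin 59.352°/1.334 = 0.64492; r = 40.159°.
D_min = 2·59.352° − 4·40.159° + 180° = 138.067°.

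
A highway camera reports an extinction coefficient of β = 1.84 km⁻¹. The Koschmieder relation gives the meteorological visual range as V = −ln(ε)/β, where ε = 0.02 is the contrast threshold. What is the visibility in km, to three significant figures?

V = −ln(0.02) / 1.84 = 3.912 / 1.84 = 2.1261 km.

2.13 km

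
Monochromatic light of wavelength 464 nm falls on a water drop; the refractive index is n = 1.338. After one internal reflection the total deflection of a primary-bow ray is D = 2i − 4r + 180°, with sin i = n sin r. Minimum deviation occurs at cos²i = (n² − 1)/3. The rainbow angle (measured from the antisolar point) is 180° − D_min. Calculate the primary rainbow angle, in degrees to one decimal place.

cos²i = (1.79024 − 1)/3 = 0.26341; i = arccos(0.51324) = 59.120°.
sin r = sin 59.120°/1.338 = 0.64144; r = 39.899°.
D_min = 2·59.120° − 4·39.899° + 180° = 138.643°.
Rainbow angle = 180° − D_min = 41.357°.

41.4°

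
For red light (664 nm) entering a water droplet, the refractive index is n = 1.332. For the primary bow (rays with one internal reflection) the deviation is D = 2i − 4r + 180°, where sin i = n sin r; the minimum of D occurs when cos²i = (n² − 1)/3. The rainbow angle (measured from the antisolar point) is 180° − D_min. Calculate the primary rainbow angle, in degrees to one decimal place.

cos²i = (1.77422 − 1)/3 = 0.25807; i = arccos(0.50801) = 59.469°.
sin r = sin 59.469°/1.332 = 0.64666; r = 40.290°.
D_min = 2·59.469° − 4·40.290° + 180° = 137.776°.
Rainbow angle = 180° − D_min = 42.224°.

42.2°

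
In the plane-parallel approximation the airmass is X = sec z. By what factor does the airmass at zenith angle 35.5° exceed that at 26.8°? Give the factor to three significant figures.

1.10

X(35.5°)/X(26.8°) = sec 35.5° / sec 26.8° = cos 26.8° / cos 35.5° = 0.8926/0.8141 = 1.0964.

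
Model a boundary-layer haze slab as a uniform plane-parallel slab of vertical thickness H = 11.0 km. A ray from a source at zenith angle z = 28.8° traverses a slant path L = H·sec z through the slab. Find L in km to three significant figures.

12.6 km

sec z = 1/cos 28.8° = 1.1412.
L = 11.0 × 1.1412 = 12.553 km.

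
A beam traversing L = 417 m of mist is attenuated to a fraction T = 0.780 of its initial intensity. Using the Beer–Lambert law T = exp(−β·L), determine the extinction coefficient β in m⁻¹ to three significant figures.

0.000596 m⁻¹

Beer–Lambert: T = exp(−βL) ⇒ β = −ln(T)/L = −ln(0.780)/417 = 0.2485/417 = 0.0005958 m⁻¹.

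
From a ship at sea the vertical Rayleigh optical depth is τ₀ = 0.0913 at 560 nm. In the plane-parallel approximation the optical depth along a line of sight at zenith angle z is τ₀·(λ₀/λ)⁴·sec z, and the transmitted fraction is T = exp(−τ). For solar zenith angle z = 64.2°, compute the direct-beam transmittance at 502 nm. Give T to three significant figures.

sec 64.2° = 2.2976.
τ = 0.0913 × (560/502)⁴ × 2.2976 = 0.0913 × 1.5486 × 2.2976 = 0.3249.
T = exp(−0.3249) = 0.7226.

0.723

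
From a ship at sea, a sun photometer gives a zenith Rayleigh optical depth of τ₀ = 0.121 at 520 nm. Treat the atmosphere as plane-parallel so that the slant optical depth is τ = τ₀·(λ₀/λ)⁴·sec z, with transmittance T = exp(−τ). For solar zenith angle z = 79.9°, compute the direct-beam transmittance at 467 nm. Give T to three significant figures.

sec 79.9° = 5.7023.
τ = 0.121 × (520/467)⁴ × 5.7023 = 0.121 × 1.5373 × 5.7023 = 1.0607.
T = exp(−1.0607) = 0.3462.

0.346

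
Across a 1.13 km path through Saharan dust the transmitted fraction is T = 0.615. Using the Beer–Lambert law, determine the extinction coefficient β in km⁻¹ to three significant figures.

Beer–Lambert: T = exp(−βL) ⇒ β = −ln(T)/L = −ln(0.615)/1.13 = 0.4861/1.13 = 0.4302 km⁻¹.

0.430 km⁻¹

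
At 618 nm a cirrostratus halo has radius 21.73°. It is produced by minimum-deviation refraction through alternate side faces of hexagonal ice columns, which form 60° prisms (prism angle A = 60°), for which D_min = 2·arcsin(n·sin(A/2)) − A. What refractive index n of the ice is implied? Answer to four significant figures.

Rearranging: n = sin((D_min + A)/2) / sin(A/2).
(D_min + A)/2 = (21.73° + 60°)/2 = 40.865°.
n = sin 40.865° / sin 30° = 0.6543 / 0.5000 = 1.3086.

1.309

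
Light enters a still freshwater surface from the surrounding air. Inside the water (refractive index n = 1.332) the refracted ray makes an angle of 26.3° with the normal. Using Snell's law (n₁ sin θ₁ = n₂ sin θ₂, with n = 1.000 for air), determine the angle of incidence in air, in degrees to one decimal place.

Snell: sin θ_i = n · sin θ_r = 1.332 × sin 26.3° = 1.332 × 0.4431 = 0.5902.
θ_i = arcsin(0.5902) = 36.17°.

36.2°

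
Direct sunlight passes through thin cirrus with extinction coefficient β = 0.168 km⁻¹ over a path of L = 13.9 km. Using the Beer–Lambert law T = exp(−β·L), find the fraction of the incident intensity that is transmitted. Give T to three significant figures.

0.0968

τ = β·L = 0.168 × 13.9 = 2.3352.
T = exp(−2.3352) = 0.0968.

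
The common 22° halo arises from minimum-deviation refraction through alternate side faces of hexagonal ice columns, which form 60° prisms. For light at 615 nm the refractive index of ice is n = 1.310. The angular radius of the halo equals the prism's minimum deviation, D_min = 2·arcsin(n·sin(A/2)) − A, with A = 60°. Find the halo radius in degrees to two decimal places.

n·sin(A/2) = 1.310 × sin 30° = 1.310 × 0.5000 = 0.6550.
D_min = 2·arcsin(0.6550) − 60° = 2 × 40.920° − 60° = 21.839°.

21.84°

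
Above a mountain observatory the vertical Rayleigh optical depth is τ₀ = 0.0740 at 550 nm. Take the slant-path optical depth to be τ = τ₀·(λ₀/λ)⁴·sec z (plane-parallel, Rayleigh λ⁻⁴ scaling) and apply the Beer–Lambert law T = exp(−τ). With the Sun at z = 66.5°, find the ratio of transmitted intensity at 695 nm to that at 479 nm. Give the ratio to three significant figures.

Airmass: sec 66.5° = 2.5078.
τ(695 nm) = 0.0740 × (550/695)⁴ × 2.5078 = 0.0740 × 0.3922 × 2.5078 = 0.0728.
τ(479 nm) = 0.0740 × (550/479)⁴ × 2.5078 = 0.0740 × 1.7382 × 2.5078 = 0.3226.
T(695)/T(479) = exp(τ_B − τ_A) = exp(0.2498) = 1.2838.

1.28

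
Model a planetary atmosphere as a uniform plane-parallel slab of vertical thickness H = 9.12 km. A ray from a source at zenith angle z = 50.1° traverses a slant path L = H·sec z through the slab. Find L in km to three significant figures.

sec z = 1/cos 50.1° = 1.5590.
L = 9.12 × 1.5590 = 14.218 km.

14.2 km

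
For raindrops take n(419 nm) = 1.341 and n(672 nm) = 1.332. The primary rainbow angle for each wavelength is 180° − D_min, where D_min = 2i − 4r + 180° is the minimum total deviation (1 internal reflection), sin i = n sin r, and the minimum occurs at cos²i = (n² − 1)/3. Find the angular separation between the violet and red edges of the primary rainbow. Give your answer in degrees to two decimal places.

1.29°

At 419 nm (n = 1.341): cos²i = 0.26609 → i = 58.946°, r = 39.705°, D_min = 139.071°, rainbow angle = 40.929°.
At 672 nm (n = 1.332): cos²i = 0.25807 → i = 59.469°, r = 40.290°, D_min = 137.776°, rainbow angle = 42.224°.
Angular width = |40.929° − 42.224°| = 1.295°.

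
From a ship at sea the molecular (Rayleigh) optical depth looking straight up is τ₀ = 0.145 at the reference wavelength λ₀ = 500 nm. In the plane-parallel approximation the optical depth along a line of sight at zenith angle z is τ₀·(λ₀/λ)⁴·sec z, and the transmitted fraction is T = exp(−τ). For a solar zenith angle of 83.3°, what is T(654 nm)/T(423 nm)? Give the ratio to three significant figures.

7.40

Airmass: sec 83.3° = 8.5711.
τ(654 nm) = 0.145 × (500/654)⁴ × 8.5711 = 0.145 × 0.3416 × 8.5711 = 0.4246.
τ(423 nm) = 0.145 × (500/423)⁴ × 8.5711 = 0.145 × 1.9522 × 8.5711 = 2.4262.
T(654)/T(423) = exp(τ_B − τ_A) = exp(2.0016) = 7.4008.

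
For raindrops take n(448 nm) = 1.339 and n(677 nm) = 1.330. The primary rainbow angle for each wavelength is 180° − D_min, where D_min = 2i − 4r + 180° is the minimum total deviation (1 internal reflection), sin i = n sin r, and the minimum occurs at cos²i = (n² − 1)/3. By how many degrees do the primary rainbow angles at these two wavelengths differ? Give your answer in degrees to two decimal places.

1.30°

At 448 nm (n = 1.339): cos²i = 0.26431 → i = 59.062°, r = 39.834°, D_min = 138.786°, rainbow angle = 41.214°.
At 677 nm (n = 1.330): cos²i = 0.25630 → i = 59.585°, r = 40.422°, D_min = 137.484°, rainbow angle = 42.516°.
Angular width = |41.214° − 42.516°| = 1.303°.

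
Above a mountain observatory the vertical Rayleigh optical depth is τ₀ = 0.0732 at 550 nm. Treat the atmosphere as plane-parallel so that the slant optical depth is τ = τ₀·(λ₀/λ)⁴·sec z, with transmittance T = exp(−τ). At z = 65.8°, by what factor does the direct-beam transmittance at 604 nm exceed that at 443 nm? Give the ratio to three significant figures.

1.35

Airmass: sec 65.8° = 2.4395.
τ(604 nm) = 0.0732 × (550/604)⁴ × 2.4395 = 0.0732 × 0.6875 × 2.4395 = 0.1228.
τ(443 nm) = 0.0732 × (550/443)⁴ × 2.4395 = 0.0732 × 2.3759 × 2.4395 = 0.4243.
T(604)/T(443) = exp(τ_B − τ_A) = exp(0.3015) = 1.3519.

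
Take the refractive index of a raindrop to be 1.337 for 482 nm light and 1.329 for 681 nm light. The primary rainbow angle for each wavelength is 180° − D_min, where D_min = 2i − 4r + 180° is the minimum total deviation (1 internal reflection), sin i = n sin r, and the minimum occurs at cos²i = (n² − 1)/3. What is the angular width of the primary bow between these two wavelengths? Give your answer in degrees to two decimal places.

At 482 nm (n = 1.337): cos²i = 0.26252 → i = 59.178°, r = 39.964°, D_min = 138.500°, rainbow angle = 41.500°.
At 681 nm (n = 1.329): cos²i = 0.25541 → i = 59.643°, r = 40.487°, D_min = 137.337°, rainbow angle = 42.663°.
Angular width = |41.500° − 42.663°| = 1.163°.

1.16°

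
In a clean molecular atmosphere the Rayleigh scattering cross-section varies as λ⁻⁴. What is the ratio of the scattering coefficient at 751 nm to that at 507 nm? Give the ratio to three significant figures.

Rayleigh scattering ∝ λ⁻⁴, so the ratio of coefficients is the inverse fourth power of the wavelength ratio.
σ(751)/σ(507) = (507/751)⁴ = (0.6751)⁴ = 0.2077.

0.208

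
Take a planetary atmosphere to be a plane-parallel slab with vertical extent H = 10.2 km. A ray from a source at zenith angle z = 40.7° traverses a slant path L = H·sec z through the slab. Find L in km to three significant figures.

13.5 km

sec z = 1/cos 40.7° = 1.3190.
L = 10.2 × 1.3190 = 13.454 km.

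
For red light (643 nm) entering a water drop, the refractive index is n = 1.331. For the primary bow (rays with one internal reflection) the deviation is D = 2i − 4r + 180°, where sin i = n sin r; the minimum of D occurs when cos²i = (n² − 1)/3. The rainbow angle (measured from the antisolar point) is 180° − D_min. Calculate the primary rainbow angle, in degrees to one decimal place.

42.4°

cos²i = (1.77156 − 1)/3 = 0.25719; i = arccos(0.50714) = 59.527°.
sin r = sin 59.527°/1.331 = 0.64753; r = 40.356°.
D_min = 2·59.527° − 4·40.356° + 180° = 137.630°.
Rainbow angle = 180° − D_min = 42.370°.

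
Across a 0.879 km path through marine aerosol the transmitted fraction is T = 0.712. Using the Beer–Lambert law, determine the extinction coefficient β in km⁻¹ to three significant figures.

Beer–Lambert: T = exp(−βL) ⇒ β = −ln(T)/L = −ln(0.712)/0.879 = 0.3397/0.879 = 0.3864 km⁻¹.

0.386 km⁻¹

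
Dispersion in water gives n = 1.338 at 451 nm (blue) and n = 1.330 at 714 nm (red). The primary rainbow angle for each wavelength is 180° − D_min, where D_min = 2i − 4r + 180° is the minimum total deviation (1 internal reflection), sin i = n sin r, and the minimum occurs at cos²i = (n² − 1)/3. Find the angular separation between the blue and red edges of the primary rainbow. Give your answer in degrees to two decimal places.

1.16°

At 451 nm (n = 1.338): cos²i = 0.26341 → i = 59.120°, r = 39.899°, D_min = 138.643°, rainbow angle = 41.357°.
At 714 nm (n = 1.330): cos²i = 0.25630 → i = 59.585°, r = 40.422°, D_min = 137.484°, rainbow angle = 42.516°.
Angular width = |41.357° − 42.516°| = 1.160°.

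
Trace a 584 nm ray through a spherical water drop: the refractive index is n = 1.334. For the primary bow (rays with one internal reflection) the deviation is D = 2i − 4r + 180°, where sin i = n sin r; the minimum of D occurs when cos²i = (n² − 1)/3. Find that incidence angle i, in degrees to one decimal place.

59.4°

cos²i = (1.334² − 1)/3 = (1.77956 − 1)/3 = 0.25985.
cos i = 0.50976, so i = 59.352°.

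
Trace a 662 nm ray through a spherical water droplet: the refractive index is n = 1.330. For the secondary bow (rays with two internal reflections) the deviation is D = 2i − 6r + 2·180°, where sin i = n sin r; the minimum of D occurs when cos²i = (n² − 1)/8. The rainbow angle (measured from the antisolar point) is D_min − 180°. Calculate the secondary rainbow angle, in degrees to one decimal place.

50.1°

cos²i = (1.76890 − 1)/8 = 0.09611; i = arccos(0.31002) = 71.940°.
sin r = sin 71.940°/1.330 = 0.71483; r = 45.630°.
D_min = 2·71.940° − 6·45.630° + 360° = 230.101°.
Rainbow angle = D_min − 180° = 50.101°.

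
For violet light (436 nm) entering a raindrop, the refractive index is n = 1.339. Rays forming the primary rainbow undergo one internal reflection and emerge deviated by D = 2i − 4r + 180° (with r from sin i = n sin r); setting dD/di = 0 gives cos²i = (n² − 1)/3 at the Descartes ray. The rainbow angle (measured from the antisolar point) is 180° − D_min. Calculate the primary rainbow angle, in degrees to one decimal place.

41.2°

cos²i = (1.79292 − 1)/3 = 0.26431; i = arccos(0.51411) = 59.062°.
sin r = sin 59.062°/1.339 = 0.64057; r = 39.834°.
D_min = 2·59.062° − 4·39.834° + 180° = 138.786°.
Rainbow angle = 180° − D_min = 41.214°.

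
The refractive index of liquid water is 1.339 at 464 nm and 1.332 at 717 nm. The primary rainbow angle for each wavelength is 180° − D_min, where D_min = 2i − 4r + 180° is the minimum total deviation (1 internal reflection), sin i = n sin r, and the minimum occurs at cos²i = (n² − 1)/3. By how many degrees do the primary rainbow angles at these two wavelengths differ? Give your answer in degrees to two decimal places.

1.01°

At 464 nm (n = 1.339): cos²i = 0.26431 → i = 59.062°, r = 39.834°, D_min = 138.786°, rainbow angle = 41.214°.
At 717 nm (n = 1.332): cos²i = 0.25807 → i = 59.469°, r = 40.290°, D_min = 137.776°, rainbow angle = 42.224°.
Angular width = |41.214° − 42.224°| = 1.010°.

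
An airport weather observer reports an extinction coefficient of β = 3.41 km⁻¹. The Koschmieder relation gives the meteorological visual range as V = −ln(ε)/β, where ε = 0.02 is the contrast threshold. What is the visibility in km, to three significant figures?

1.15 km

V = −ln(0.02) / 3.41 = 3.912 / 3.41 = 1.1472 km.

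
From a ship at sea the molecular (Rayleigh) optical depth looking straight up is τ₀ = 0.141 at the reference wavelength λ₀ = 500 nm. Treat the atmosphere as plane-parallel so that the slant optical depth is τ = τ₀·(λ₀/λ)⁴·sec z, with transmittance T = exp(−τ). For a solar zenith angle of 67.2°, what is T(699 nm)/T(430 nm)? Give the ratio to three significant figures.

Airmass: sec 67.2° = 2.5805.
τ(699 nm) = 0.141 × (500/699)⁴ × 2.5805 = 0.141 × 0.2618 × 2.5805 = 0.0953.
τ(430 nm) = 0.141 × (500/430)⁴ × 2.5805 = 0.141 × 1.8281 × 2.5805 = 0.6652.
T(699)/T(430) = exp(τ_B − τ_A) = exp(0.5699) = 1.7681.

1.77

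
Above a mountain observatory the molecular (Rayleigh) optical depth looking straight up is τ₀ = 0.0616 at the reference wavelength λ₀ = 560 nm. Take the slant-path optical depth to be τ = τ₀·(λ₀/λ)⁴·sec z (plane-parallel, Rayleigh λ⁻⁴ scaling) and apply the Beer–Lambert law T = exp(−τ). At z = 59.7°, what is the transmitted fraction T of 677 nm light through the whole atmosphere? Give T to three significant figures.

sec 59.7° = 1.9821.
τ = 0.0616 × (560/677)⁴ × 1.9821 = 0.0616 × 0.4682 × 1.9821 = 0.0572.
T = exp(−0.0572) = 0.9444.

0.944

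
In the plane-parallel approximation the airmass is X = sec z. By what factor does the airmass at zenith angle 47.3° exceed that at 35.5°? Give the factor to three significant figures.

X(47.3°)/X(35.5°) = sec 47.3° / sec 35.5° = cos 35.5° / cos 47.3° = 0.8141/0.6782 = 1.2005.

1.20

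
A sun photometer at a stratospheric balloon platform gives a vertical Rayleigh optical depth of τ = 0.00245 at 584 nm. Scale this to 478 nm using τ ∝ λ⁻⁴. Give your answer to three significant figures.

0.00546

τ(478 nm) = τ(584 nm) × (584/478)⁴ = 0.00245 × (1.2218)⁴ = 0.00245 × 2.2281 = 0.0055.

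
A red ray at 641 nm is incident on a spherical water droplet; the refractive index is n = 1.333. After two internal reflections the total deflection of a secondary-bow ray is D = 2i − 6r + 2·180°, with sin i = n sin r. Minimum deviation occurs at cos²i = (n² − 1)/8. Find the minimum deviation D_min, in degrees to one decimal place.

cos²i = (1.77689 − 1)/8 = 0.09711; i = arccos(0.31163) = 71.843°.
sin r = sin 71.843°/1.333 = 0.71283; r = 45.466°.
D_min = 2·71.843° − 6·45.466° + 360° = 230.891°.

230.9°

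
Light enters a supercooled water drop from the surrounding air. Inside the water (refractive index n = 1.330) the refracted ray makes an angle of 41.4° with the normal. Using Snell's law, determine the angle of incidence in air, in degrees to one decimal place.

61.6°

Snell: sin θ_i = n · sin θ_r = 1.330 × sin 41.4° = 1.330 × 0.6613 = 0.8795.
θ_i = arcsin(0.8795) = 61.59°.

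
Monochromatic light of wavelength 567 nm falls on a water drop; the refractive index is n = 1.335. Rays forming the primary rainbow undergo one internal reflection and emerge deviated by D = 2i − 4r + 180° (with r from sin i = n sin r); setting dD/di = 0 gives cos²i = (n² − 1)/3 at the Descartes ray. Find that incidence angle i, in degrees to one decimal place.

59.3°

cos²i = (1.335² − 1)/3 = (1.78222 − 1)/3 = 0.26074.
cos i = 0.51063, so i = 59.294°.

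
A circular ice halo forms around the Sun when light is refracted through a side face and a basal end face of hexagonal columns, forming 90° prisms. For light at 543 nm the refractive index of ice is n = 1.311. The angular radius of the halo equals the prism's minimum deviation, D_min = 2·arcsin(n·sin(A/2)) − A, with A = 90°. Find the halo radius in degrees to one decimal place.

n·sin(A/2) = 1.311 × sin 45° = 1.311 × 0.7071 = 0.9270.
D_min = 2·arcsin(0.9270) − 90° = 2 × 67.974° − 90° = 45.949°.

45.9°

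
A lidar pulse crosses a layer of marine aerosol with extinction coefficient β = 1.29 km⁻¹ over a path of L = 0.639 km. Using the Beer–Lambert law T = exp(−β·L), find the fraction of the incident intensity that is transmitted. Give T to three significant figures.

τ = β·L = 1.29 × 0.639 = 0.8243.
T = exp(−0.8243) = 0.4385.

0.439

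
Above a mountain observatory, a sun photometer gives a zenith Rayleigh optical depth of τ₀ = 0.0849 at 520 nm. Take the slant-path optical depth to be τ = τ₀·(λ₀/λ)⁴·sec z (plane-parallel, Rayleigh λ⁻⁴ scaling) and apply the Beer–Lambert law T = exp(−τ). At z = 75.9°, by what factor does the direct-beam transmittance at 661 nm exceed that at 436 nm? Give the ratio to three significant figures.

1.77

Airmass: sec 75.9° = 4.1048.
τ(661 nm) = 0.0849 × (520/661)⁴ × 4.1048 = 0.0849 × 0.3830 × 4.1048 = 0.1335.
τ(436 nm) = 0.0849 × (520/436)⁴ × 4.1048 = 0.0849 × 2.0233 × 4.1048 = 0.7051.
T(661)/T(436) = exp(τ_B − τ_A) = exp(0.5717) = 1.7712.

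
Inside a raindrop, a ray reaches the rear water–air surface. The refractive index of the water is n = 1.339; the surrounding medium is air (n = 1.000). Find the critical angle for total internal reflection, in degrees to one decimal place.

48.3°

sin θ_c = n_air / n = 1.000 / 1.339 = 0.7468.
θ_c = arcsin(0.7468) = 48.32°.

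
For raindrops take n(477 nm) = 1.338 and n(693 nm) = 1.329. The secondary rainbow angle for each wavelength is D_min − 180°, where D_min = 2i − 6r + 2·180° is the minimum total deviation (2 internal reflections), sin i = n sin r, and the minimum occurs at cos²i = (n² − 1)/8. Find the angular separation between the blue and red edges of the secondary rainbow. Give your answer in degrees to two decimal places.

2.36°

At 477 nm (n = 1.338): cos²i = 0.09878 → i = 71.682°, r = 45.195°, D_min = 232.193°, rainbow angle = 52.193°.
At 693 nm (n = 1.329): cos²i = 0.09578 → i = 71.972°, r = 45.685°, D_min = 229.837°, rainbow angle = 49.837°.
Angular width = |52.193° − 49.837°| = 2.356°.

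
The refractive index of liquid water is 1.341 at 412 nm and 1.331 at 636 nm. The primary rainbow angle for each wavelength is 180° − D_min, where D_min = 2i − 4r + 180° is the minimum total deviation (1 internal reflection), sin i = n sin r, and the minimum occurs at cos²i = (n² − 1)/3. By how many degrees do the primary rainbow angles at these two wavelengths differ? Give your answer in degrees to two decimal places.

1.44°

At 412 nm (n = 1.341): cos²i = 0.26609 → i = 58.946°, r = 39.705°, D_min = 139.071°, rainbow angle = 40.929°.
At 636 nm (n = 1.331): cos²i = 0.25719 → i = 59.527°, r = 40.356°, D_min = 137.630°, rainbow angle = 42.370°.
Angular width = |40.929° − 42.370°| = 1.441°.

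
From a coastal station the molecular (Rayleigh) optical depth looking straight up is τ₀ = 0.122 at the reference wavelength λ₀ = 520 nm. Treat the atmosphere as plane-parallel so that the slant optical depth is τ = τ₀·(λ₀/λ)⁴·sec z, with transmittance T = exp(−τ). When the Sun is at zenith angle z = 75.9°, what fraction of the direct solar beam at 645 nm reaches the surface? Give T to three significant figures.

sec 75.9° = 4.1048.
τ = 0.122 × (520/645)⁴ × 4.1048 = 0.122 × 0.4224 × 4.1048 = 0.2116.
T = exp(−0.2116) = 0.8093.

0.809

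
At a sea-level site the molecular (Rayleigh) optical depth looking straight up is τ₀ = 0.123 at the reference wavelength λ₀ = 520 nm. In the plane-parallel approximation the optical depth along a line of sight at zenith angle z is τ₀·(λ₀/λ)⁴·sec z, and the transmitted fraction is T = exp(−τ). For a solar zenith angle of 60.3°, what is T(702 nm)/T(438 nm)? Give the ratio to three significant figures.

1.52

Airmass: sec 60.3° = 2.0183.
τ(702 nm) = 0.123 × (520/702)⁴ × 2.0183 = 0.123 × 0.3011 × 2.0183 = 0.0747.
τ(438 nm) = 0.123 × (520/438)⁴ × 2.0183 = 0.123 × 1.9866 × 2.0183 = 0.4932.
T(702)/T(438) = exp(τ_B − τ_A) = exp(0.4184) = 1.5196.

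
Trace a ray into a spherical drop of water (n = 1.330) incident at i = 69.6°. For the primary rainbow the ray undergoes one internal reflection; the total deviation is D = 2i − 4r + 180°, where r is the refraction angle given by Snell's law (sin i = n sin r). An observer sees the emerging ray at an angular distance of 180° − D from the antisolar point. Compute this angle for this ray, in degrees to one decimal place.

40.0°

sin r = sin 69.6° / 1.330 = 0.9373/1.330 = 0.7047; r = 44.81°.
D = 2·69.6° − 4·44.81° + 180° = 139.20° − 179.23° + 180° = 139.97°.
Angle from antisolar point = 180° − D = 40.03°.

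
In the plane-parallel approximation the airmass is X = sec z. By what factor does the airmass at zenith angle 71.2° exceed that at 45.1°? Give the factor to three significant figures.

2.19

X(71.2°)/X(45.1°) = sec 71.2° / sec 45.1° = cos 45.1° / cos 71.2° = 0.7059/0.3223 = 2.1903.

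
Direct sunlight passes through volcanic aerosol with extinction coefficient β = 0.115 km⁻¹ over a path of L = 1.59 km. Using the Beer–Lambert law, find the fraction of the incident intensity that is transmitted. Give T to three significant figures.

τ = β·L = 0.115 × 1.59 = 0.1829.
T = exp(−0.1829) = 0.8329.

0.833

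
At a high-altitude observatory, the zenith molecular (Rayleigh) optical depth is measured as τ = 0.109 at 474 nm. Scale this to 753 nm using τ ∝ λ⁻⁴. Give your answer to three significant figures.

0.0171

τ(753 nm) = τ(474 nm) × (474/753)⁴ = 0.109 × (0.6295)⁴ = 0.109 × 0.1570 = 0.0171.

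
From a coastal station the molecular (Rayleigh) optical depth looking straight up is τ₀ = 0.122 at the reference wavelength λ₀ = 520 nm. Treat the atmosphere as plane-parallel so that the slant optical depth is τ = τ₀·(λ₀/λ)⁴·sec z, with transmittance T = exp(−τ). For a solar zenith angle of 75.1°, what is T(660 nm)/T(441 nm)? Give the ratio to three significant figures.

Airmass: sec 75.1° = 3.8890.
τ(660 nm) = 0.122 × (520/660)⁴ × 3.8890 = 0.122 × 0.3853 × 3.8890 = 0.1828.
τ(441 nm) = 0.122 × (520/441)⁴ × 3.8890 = 0.122 × 1.9331 × 3.8890 = 0.9172.
T(660)/T(441) = exp(τ_B − τ_A) = exp(0.7344) = 2.0842.

2.08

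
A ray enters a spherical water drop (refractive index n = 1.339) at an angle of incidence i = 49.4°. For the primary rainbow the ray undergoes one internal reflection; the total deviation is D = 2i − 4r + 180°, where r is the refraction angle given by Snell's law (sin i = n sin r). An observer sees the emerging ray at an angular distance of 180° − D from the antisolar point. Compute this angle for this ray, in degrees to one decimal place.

sin r = sin 49.4° / 1.339 = 0.7593/1.339 = 0.5670; r = 34.54°.
D = 2·49.4° − 4·34.54° + 180° = 98.80° − 138.18° + 180° = 140.62°.
Angle from antisolar point = 180° − D = 39.38°.

39.4°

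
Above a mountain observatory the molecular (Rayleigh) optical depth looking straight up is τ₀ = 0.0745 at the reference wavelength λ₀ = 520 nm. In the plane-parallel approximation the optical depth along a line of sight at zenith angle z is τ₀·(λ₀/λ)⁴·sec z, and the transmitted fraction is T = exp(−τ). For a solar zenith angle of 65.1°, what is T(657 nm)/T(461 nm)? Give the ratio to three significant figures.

Airmass: sec 65.1° = 2.3751.
τ(657 nm) = 0.0745 × (520/657)⁴ × 2.3751 = 0.0745 × 0.3924 × 2.3751 = 0.0694.
τ(461 nm) = 0.0745 × (520/461)⁴ × 2.3751 = 0.0745 × 1.6189 × 2.3751 = 0.2864.
T(657)/T(461) = exp(τ_B − τ_A) = exp(0.2170) = 1.2424.

1.24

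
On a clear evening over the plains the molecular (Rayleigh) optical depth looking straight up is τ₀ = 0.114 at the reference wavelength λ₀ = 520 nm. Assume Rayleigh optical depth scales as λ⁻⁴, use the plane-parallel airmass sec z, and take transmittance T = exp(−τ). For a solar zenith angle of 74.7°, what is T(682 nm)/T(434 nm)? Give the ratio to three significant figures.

Airmass: sec 74.7° = 3.7897.
τ(682 nm) = 0.114 × (520/682)⁴ × 3.7897 = 0.114 × 0.3380 × 3.7897 = 0.1460.
τ(434 nm) = 0.114 × (520/434)⁴ × 3.7897 = 0.114 × 2.0609 × 3.7897 = 0.8904.
T(682)/T(434) = exp(τ_B − τ_A) = exp(0.7443) = 2.1051.

2.11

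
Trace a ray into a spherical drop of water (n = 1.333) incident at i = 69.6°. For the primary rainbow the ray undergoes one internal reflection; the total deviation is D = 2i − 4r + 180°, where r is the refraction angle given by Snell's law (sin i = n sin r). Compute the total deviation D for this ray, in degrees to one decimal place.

140.5°

sin r = sin 69.6° / 1.333 = 0.9373/1.333 = 0.7031; r = 44.68°.
D = 2·69.6° − 4·44.68° + 180° = 139.20° − 178.72° + 180° = 140.48°.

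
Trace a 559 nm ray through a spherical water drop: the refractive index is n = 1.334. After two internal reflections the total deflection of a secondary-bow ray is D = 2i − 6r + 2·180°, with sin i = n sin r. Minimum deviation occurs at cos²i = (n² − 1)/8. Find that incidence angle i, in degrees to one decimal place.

71.8°

cos²i = (1.334² − 1)/8 = (1.77956 − 1)/8 = 0.09744.
cos i = 0.31216, so i = 71.810°.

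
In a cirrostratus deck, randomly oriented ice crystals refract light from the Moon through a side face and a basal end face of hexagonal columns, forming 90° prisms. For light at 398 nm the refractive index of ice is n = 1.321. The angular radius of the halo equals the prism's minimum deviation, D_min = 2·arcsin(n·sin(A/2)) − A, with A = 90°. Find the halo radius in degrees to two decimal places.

48.16°

n·sin(A/2) = 1.321 × sin 45° = 1.321 × 0.7071 = 0.9341.
D_min = 2·arcsin(0.9341) − 90° = 2 × 69.081° − 90° = 48.163°.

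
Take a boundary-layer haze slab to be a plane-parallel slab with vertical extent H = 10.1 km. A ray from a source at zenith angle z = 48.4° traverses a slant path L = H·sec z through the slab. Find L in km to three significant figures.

15.2 km

sec z = 1/cos 48.4° = 1.5062.
L = 10.1 × 1.5062 = 15.213 km.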